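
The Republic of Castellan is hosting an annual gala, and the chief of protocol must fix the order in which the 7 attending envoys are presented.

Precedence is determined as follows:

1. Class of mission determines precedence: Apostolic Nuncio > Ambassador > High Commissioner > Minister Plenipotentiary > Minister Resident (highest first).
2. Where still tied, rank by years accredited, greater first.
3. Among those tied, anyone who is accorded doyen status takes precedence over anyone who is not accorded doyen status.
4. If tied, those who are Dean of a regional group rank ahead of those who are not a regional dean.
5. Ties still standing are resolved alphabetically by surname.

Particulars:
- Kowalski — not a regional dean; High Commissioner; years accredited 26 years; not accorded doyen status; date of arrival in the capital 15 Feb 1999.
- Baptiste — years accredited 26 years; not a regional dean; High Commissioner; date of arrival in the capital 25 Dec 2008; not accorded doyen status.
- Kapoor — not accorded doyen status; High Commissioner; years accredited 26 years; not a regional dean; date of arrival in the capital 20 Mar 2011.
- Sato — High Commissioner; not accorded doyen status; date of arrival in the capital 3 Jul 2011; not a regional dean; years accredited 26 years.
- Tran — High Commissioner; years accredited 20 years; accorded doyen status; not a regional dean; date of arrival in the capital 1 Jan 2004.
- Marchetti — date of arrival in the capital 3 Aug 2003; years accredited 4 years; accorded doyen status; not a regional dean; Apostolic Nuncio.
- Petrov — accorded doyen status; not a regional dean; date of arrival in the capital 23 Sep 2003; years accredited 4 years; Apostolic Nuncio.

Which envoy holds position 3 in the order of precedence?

By class of mission: Marchetti and Petrov (Apostolic Nuncio); then Baptiste, Kapoor, Kowalski, Sato and Tran (High Commissioner).
Marchetti and Petrov both have years accredited 4 years, so the next rule applies.
Marchetti and Petrov are each accorded doyen status, so the next rule applies.
Marchetti and Petrov are each not a regional dean, so the next rule applies.
Among Marchetti and Petrov, alphabetically by surname: Marchetti before Petrov.
Among Baptiste, Kapoor, Kowalski, Sato and Tran, by years accredited (higher first): Baptiste, Kapoor, Kowalski and Sato (26 years) before Tran (20 years).
Baptiste, Kapoor, Kowalski and Sato are each not accorded doyen status, so the next rule applies.
Baptiste, Kapoor, Kowalski and Sato are each not a regional dean, so the next rule applies.
Among Baptiste, Kapoor, Kowalski and Sato, alphabetically by surname: Baptiste before Kapoor before Kowalski before Sato.
Order: Marchetti, Petrov, Baptiste, Kapoor, Kowalski, Sato, Tran.

Baptiste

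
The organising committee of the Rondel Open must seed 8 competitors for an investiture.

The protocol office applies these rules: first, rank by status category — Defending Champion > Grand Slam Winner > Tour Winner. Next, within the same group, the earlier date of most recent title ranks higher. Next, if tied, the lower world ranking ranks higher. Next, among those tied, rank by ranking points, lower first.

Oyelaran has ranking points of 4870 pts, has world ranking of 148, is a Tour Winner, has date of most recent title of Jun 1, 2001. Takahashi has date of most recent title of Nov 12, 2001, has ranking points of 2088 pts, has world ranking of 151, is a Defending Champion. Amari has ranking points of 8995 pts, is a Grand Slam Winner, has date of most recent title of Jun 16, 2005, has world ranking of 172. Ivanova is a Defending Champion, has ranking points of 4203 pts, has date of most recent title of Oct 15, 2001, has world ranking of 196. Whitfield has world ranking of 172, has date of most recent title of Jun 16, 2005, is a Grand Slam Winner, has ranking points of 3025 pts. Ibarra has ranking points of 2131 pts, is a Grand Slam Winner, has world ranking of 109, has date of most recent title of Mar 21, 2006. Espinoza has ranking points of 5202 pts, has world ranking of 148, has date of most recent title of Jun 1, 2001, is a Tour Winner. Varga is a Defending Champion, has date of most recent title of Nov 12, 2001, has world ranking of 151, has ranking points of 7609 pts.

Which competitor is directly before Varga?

Takahashi

By status category: Ivanova, Takahashi and Varga (Defending Champion); then Whitfield, Amari and Ibarra (Grand Slam Winner); then Oyelaran and Espinoza (Tour Winner).
Among Ivanova, Takahashi and Varga, by date of most recent title (earlier first): Ivanova (Oct 15, 2001) before Takahashi and Varga (Nov 12, 2001).
Takahashi and Varga both have world ranking 151, so the next rule applies.
Among Takahashi and Varga, by ranking points (lower first): Takahashi (2088 pts) before Varga (7609 pts).
Among Whitfield, Amari and Ibarra, by date of most recent title (earlier first): Whitfield and Amari (Jun 16, 2005) before Ibarra (Mar 21, 2006).
Whitfield and Amari both have world ranking 172, so the next rule applies.
Among Whitfield and Amari, by ranking points (lower first): Whitfield (3025 pts) before Amari (8995 pts).
Oyelaran and Espinoza both have date of most recent title Jun 1, 2001, so the next rule applies.
Oyelaran and Espinoza both have world ranking 148, so the next rule applies.
Among Oyelaran and Espinoza, by ranking points (lower first): Oyelaran (4870 pts) before Espinoza (5202 pts).
Order: Ivanova, Takahashi, Varga, Whitfield, Amari, Ibarra, Oyelaran, Espinoza.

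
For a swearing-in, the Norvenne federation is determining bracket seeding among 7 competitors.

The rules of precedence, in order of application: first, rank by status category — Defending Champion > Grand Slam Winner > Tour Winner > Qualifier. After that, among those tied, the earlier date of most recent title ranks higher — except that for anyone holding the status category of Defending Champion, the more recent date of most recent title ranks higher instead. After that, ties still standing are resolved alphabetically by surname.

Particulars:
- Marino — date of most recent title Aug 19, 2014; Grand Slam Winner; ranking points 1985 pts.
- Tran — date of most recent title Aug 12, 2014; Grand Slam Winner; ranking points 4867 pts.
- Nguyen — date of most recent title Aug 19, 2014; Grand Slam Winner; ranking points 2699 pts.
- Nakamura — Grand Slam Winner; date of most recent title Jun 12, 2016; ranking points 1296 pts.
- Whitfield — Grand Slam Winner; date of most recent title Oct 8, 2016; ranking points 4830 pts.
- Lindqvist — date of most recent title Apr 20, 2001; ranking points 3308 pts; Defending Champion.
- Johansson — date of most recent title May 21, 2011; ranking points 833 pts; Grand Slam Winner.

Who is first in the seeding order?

By status category: Lindqvist (Defending Champion); then Johansson, Tran, Marino, Nguyen, Nakamura and Whitfield (Grand Slam Winner).
Among Johansson, Tran, Marino, Nguyen, Nakamura and Whitfield, by date of most recent title (earlier first): Johansson (May 21, 2011) before Tran (Aug 12, 2014) before Marino and Nguyen (Aug 19, 2014) before Nakamura (Jun 12, 2016) before Whitfield (Oct 8, 2016).
Among Marino and Nguyen, alphabetically by surname: Marino before Nguyen.
Order: Lindqvist, Johansson, Tran, Marino, Nguyen, Nakamura, Whitfield.

Lindqvist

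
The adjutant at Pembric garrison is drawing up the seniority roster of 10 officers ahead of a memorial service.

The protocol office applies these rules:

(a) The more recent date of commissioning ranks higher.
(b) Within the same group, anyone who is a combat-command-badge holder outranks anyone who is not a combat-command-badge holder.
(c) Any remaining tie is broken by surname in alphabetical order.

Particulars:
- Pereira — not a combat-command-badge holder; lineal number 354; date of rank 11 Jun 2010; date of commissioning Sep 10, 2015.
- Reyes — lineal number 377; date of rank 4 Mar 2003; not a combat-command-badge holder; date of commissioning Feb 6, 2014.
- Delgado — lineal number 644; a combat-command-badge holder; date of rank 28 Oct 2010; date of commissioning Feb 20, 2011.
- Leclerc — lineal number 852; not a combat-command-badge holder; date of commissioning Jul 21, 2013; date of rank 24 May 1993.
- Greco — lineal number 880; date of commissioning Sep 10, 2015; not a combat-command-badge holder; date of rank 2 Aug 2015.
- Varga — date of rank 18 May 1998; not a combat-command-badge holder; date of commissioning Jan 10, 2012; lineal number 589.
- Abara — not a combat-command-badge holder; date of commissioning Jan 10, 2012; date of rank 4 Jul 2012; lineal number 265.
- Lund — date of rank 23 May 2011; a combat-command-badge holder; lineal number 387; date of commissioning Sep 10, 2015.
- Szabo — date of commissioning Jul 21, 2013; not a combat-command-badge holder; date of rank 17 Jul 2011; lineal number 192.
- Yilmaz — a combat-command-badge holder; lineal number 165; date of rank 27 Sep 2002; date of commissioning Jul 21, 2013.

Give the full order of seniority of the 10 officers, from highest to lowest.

Lund, Greco, Pereira, Reyes, Yilmaz, Leclerc, Szabo, Abara, Varga, Delgado

By date of commissioning (later first): Lund, Greco and Pereira (each Sep 10, 2015); then Reyes (Feb 6, 2014); then Yilmaz, Leclerc and Szabo (each Jul 21, 2013); then Abara and Varga (both Jan 10, 2012); then Delgado (Feb 20, 2011).
Among Lund, Greco and Pereira, a combat-command-badge holder before not a combat-command-badge holder: Lund (a combat-command-badge holder) before Greco and Pereira (not a combat-command-badge holder).
Among Greco and Pereira, alphabetically by surname: Greco before Pereira.
Among Yilmaz, Leclerc and Szabo, a combat-command-badge holder before not a combat-command-badge holder: Yilmaz (a combat-command-badge holder) before Leclerc and Szabo (not a combat-command-badge holder).
Among Leclerc and Szabo, alphabetically by surname: Leclerc before Szabo.
Abara and Varga are each not a combat-command-badge holder, so the next rule applies.
Among Abara and Varga, alphabetically by surname: Abara before Varga.
Full order: Lund, Greco, Pereira, Reyes, Yilmaz, Leclerc, Szabo, Abara, Varga, Delgado.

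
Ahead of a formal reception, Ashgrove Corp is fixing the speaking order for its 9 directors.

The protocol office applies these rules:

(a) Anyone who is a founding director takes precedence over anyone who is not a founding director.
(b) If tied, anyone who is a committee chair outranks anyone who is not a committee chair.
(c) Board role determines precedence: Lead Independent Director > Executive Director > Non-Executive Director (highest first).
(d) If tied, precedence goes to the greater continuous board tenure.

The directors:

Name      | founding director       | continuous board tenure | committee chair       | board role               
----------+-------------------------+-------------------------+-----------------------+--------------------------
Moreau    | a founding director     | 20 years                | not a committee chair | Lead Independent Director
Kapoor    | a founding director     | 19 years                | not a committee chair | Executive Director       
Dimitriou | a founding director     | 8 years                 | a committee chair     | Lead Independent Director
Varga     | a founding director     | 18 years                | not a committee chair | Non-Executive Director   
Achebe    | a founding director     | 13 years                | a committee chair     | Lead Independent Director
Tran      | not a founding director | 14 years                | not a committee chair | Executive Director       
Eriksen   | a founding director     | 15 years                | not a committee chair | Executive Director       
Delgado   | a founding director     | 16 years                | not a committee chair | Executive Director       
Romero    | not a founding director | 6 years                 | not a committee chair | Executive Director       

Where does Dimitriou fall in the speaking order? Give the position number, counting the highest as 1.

By the first rule: Achebe, Dimitriou, Moreau, Kapoor, Delgado, Eriksen and Varga (each a founding director); then Tran and Romero (both not a founding director).
Among Achebe, Dimitriou, Moreau, Kapoor, Delgado, Eriksen and Varga, a committee chair before not a committee chair: Achebe and Dimitriou (a committee chair) before Moreau, Kapoor, Delgado, Eriksen and Varga (not a committee chair).
Achebe and Dimitriou are each Lead Independent Director, so the next rule applies.
Among Achebe and Dimitriou, by continuous board tenure (higher first): Achebe (13 years) before Dimitriou (8 years).
Among Moreau, Kapoor, Delgado, Eriksen and Varga, by board role: Moreau (Lead Independent Director) before Kapoor, Delgado and Eriksen (Executive Director) before Varga (Non-Executive Director).
Among Kapoor, Delgado and Eriksen, by continuous board tenure (higher first): Kapoor (19 years) before Delgado (16 years) before Eriksen (15 years).
Tran and Romero are each not a committee chair, so the next rule applies.
Tran and Romero are each Executive Director, so the next rule applies.
Among Tran and Romero, by continuous board tenure (higher first): Tran (14 years) before Romero (6 years).
Order: Achebe, Dimitriou, Moreau, Kapoor, Delgado, Eriksen, Varga, Tran, Romero. So position 2.

2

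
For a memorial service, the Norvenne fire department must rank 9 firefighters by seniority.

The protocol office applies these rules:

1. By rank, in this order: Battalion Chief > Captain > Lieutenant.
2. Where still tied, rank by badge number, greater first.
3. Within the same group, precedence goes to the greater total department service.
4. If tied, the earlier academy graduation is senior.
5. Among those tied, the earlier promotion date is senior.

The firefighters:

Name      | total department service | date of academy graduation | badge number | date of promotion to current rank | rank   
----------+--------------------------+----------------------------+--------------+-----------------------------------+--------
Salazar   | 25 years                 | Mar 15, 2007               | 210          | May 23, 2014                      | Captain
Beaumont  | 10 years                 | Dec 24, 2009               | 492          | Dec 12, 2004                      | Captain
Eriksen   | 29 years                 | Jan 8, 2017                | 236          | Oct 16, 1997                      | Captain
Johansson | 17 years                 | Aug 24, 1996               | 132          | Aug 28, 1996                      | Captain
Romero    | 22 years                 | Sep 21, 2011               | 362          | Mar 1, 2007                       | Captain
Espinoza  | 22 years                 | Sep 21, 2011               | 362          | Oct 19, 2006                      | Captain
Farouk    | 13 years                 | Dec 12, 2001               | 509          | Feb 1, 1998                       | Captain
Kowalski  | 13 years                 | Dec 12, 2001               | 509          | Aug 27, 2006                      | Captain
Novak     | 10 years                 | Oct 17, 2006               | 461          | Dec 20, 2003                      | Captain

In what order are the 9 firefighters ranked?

By rank: Farouk, Kowalski, Beaumont, Novak, Espinoza, Romero, Eriksen, Salazar and Johansson (Captain).
Among Farouk, Kowalski, Beaumont, Novak, Espinoza, Romero, Eriksen, Salazar and Johansson, by badge number (higher first): Farouk and Kowalski (509) before Beaumont (492) before Novak (461) before Espinoza and Romero (362) before Eriksen (236) before Salazar (210) before Johansson (132).
Farouk and Kowalski both have total department service 13 years, so the next rule applies.
Farouk and Kowalski both have date of academy graduation Dec 12, 2001, so the next rule applies.
Among Farouk and Kowalski, by date of promotion to current rank (earlier first): Farouk (Feb 1, 1998) before Kowalski (Aug 27, 2006).
Espinoza and Romero both have total department service 22 years, so the next rule applies.
Espinoza and Romero both have date of academy graduation Sep 21, 2011, so the next rule applies.
Among Espinoza and Romero, by date of promotion to current rank (earlier first): Espinoza (Oct 19, 2006) before Romero (Mar 1, 2007).
Full order: Farouk, Kowalski, Beaumont, Novak, Espinoza, Romero, Eriksen, Salazar, Johansson.

Farouk, Kowalski, Beaumont, Novak, Espinoza, Romero, Eriksen, Salazar, Johansson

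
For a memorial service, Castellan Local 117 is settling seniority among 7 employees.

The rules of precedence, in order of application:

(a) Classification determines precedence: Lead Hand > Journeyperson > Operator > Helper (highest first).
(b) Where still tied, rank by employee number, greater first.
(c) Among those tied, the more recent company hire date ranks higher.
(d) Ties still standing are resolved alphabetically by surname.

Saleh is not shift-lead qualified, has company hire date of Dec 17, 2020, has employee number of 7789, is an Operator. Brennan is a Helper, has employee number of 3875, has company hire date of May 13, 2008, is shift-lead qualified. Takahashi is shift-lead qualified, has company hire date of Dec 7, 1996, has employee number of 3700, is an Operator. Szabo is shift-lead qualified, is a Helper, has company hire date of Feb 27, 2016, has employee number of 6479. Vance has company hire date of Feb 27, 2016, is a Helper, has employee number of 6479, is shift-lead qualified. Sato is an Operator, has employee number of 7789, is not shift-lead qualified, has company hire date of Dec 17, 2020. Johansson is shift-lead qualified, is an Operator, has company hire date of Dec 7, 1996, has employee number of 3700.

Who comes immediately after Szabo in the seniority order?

By classification: Saleh, Sato, Johansson and Takahashi (Operator); then Szabo, Vance and Brennan (Helper).
Among Saleh, Sato, Johansson and Takahashi, by employee number (higher first): Saleh and Sato (7789) before Johansson and Takahashi (3700).
Saleh and Sato both have company hire date Dec 17, 2020, so the next rule applies.
Among Saleh and Sato, alphabetically by surname: Saleh before Sato.
Johansson and Takahashi both have company hire date Dec 7, 1996, so the next rule applies.
Among Johansson and Takahashi, alphabetically by surname: Johansson before Takahashi.
Among Szabo, Vance and Brennan, by employee number (higher first): Szabo and Vance (6479) before Brennan (3875).
Szabo and Vance both have company hire date Feb 27, 2016, so the next rule applies.
Among Szabo and Vance, alphabetically by surname: Szabo before Vance.
Order: Saleh, Sato, Johansson, Takahashi, Szabo, Vance, Brennan.

Vance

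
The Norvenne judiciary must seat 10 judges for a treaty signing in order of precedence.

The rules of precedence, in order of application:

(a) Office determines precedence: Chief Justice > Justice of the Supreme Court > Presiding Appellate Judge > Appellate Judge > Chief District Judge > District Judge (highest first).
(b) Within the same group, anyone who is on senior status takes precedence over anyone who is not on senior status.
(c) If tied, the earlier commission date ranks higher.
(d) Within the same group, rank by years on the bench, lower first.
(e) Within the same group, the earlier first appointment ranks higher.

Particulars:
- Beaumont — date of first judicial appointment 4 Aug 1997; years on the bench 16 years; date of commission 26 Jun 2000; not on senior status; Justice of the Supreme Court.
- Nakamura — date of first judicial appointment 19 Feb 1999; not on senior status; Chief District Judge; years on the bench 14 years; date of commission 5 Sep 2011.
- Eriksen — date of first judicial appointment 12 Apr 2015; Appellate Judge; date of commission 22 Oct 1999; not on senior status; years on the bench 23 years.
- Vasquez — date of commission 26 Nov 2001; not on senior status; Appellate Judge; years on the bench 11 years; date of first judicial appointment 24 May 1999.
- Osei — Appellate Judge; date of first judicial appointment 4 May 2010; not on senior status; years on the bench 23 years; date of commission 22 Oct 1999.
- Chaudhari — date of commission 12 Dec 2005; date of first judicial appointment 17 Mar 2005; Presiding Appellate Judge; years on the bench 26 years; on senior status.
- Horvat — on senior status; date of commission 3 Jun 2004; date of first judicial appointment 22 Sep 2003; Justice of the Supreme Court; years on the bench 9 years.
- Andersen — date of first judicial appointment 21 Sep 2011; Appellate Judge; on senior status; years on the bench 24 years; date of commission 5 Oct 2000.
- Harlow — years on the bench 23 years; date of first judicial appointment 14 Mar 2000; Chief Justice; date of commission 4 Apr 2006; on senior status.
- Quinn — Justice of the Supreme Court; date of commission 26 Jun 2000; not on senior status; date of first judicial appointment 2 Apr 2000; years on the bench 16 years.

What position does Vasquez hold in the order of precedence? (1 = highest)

9

By office: Harlow (Chief Justice); then Horvat, Beaumont and Quinn (Justice of the Supreme Court); then Chaudhari (Presiding Appellate Judge); then Andersen, Osei, Eriksen and Vasquez (Appellate Judge); then Nakamura (Chief District Judge).
Among Horvat, Beaumont and Quinn, on senior status before not on senior status: Horvat (on senior status) before Beaumont and Quinn (not on senior status).
Beaumont and Quinn both have date of commission 26 Jun 2000, so the next rule applies.
Beaumont and Quinn both have years on the bench 16 years, so the next rule applies.
Among Beaumont and Quinn, by date of first judicial appointment (earlier first): Beaumont (4 Aug 1997) before Quinn (2 Apr 2000).
Among Andersen, Osei, Eriksen and Vasquez, on senior status before not on senior status: Andersen (on senior status) before Osei, Eriksen and Vasquez (not on senior status).
Among Osei, Eriksen and Vasquez, by date of commission (earlier first): Osei and Eriksen (22 Oct 1999) before Vasquez (26 Nov 2001).
Osei and Eriksen both have years on the bench 23 years, so the next rule applies.
Among Osei and Eriksen, by date of first judicial appointment (earlier first): Osei (4 May 2010) before Eriksen (12 Apr 2015).
Order: Harlow, Horvat, Beaumont, Quinn, Chaudhari, Andersen, Osei, Eriksen, Vasquez, Nakamura. So position 9.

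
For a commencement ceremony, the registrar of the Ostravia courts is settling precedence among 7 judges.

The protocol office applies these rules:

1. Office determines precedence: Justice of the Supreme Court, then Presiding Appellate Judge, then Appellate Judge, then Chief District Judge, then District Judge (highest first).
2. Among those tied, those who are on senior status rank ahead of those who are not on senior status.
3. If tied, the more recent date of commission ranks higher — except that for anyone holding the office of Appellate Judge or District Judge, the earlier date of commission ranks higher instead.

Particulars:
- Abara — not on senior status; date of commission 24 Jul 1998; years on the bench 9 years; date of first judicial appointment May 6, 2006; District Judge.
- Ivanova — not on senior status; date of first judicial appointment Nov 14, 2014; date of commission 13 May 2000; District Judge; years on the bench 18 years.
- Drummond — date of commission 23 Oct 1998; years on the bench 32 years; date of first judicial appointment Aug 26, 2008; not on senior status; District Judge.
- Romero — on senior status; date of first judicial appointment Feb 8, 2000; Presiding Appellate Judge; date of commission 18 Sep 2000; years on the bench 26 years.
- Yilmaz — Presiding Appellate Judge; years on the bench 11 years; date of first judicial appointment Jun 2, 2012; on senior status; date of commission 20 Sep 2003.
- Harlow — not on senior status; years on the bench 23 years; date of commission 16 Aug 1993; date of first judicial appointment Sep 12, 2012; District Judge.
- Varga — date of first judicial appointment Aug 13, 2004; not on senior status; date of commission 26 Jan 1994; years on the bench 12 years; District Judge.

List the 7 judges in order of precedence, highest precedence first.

Yilmaz, Romero, Harlow, Varga, Abara, Drummond, Ivanova

By office: Yilmaz and Romero (Presiding Appellate Judge); then Harlow, Varga, Abara, Drummond and Ivanova (District Judge).
Yilmaz and Romero are each on senior status, so the next rule applies.
Among Yilmaz and Romero, by date of commission (later first): Yilmaz (20 Sep 2003) before Romero (18 Sep 2000).
Harlow, Varga, Abara, Drummond and Ivanova are each not on senior status, so the next rule applies.
Among Harlow, Varga, Abara, Drummond and Ivanova, by date of commission (earlier first) (reversed rule for this group): Harlow (16 Aug 1993) before Varga (26 Jan 1994) before Abara (24 Jul 1998) before Drummond (23 Oct 1998) before Ivanova (13 May 2000).
Full order: Yilmaz, Romero, Harlow, Varga, Abara, Drummond, Ivanova.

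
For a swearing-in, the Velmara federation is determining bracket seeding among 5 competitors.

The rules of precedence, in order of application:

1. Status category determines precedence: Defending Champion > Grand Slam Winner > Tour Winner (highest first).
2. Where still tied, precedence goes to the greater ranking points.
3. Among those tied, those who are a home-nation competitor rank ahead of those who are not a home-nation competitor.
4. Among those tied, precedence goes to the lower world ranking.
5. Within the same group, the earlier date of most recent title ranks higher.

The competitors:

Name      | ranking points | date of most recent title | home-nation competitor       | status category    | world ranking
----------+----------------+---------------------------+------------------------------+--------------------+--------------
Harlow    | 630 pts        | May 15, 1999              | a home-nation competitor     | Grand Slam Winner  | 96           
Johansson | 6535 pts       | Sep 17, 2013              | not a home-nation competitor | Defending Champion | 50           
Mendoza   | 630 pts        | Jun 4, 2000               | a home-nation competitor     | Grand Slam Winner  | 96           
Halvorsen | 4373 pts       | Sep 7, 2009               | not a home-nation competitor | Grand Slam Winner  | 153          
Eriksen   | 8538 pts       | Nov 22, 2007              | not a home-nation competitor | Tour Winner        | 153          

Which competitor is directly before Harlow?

Halvorsen

By status category: Johansson (Defending Champion); then Halvorsen, Harlow and Mendoza (Grand Slam Winner); then Eriksen (Tour Winner).
Among Halvorsen, Harlow and Mendoza, by ranking points (higher first): Halvorsen (4373 pts) before Harlow and Mendoza (630 pts).
Harlow and Mendoza are each a home-nation competitor, so the next rule applies.
Harlow and Mendoza both have world ranking 96, so the next rule applies.
Among Harlow and Mendoza, by date of most recent title (earlier first): Harlow (May 15, 1999) before Mendoza (Jun 4, 2000).
Order: Johansson, Halvorsen, Harlow, Mendoza, Eriksen.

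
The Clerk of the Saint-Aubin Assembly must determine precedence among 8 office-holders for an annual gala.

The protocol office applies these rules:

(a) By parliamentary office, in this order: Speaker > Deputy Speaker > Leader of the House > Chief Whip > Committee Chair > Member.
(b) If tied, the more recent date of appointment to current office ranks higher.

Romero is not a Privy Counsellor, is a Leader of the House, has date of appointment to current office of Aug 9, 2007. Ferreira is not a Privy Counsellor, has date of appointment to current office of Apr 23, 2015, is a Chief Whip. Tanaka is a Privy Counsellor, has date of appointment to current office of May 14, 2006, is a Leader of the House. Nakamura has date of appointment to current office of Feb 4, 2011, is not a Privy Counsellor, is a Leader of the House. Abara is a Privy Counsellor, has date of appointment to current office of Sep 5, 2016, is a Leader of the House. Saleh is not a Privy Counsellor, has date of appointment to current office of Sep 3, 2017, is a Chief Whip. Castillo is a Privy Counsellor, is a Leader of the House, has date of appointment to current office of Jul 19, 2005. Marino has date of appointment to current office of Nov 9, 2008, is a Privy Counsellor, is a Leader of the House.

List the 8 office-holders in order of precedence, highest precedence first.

Abara, Nakamura, Marino, Romero, Tanaka, Castillo, Saleh, Ferreira

By parliamentary office: Abara, Nakamura, Marino, Romero, Tanaka and Castillo (Leader of the House); then Saleh and Ferreira (Chief Whip).
Among Abara, Nakamura, Marino, Romero, Tanaka and Castillo, by date of appointment to current office (later first): Abara (Sep 5, 2016) before Nakamura (Feb 4, 2011) before Marino (Nov 9, 2008) before Romero (Aug 9, 2007) before Tanaka (May 14, 2006) before Castillo (Jul 19, 2005).
Among Saleh and Ferreira, by date of appointment to current office (later first): Saleh (Sep 3, 2017) before Ferreira (Apr 23, 2015).
Full order: Abara, Nakamura, Marino, Romero, Tanaka, Castillo, Saleh, Ferreira.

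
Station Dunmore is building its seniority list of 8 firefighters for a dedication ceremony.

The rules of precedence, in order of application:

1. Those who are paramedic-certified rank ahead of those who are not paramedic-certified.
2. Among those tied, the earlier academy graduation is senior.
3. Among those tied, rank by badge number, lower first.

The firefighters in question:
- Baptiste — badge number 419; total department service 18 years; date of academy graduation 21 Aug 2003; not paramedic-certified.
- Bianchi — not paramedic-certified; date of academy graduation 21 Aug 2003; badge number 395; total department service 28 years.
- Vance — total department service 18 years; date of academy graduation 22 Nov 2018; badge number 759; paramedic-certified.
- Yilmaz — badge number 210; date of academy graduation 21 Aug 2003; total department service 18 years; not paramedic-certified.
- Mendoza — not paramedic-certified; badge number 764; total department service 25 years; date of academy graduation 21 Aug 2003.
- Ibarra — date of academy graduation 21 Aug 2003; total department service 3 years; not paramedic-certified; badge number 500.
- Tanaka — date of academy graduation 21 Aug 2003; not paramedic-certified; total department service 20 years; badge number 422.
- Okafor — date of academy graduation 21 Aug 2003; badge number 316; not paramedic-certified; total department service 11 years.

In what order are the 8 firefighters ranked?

Vance, Yilmaz, Okafor, Bianchi, Baptiste, Tanaka, Ibarra, Mendoza

By the first rule: Vance (paramedic-certified); then Yilmaz, Okafor, Bianchi, Baptiste, Tanaka, Ibarra and Mendoza (each not paramedic-certified).
Yilmaz, Okafor, Bianchi, Baptiste, Tanaka, Ibarra and Mendoza all have date of academy graduation 21 Aug 2003, so the next rule applies.
Among Yilmaz, Okafor, Bianchi, Baptiste, Tanaka, Ibarra and Mendoza, by badge number (lower first): Yilmaz (210) before Okafor (316) before Bianchi (395) before Baptiste (419) before Tanaka (422) before Ibarra (500) before Mendoza (764).
Full order: Vance, Yilmaz, Okafor, Bianchi, Baptiste, Tanaka, Ibarra, Mendoza.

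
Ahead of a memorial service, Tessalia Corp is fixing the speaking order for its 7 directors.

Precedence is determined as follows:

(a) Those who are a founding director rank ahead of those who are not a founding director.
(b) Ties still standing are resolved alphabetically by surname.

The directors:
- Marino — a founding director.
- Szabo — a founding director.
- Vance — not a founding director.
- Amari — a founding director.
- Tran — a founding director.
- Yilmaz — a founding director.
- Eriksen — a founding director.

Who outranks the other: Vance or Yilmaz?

Yilmaz

By the first rule: Amari, Eriksen, Marino, Szabo, Tran and Yilmaz (each a founding director); then Vance (not a founding director).
Among Amari, Eriksen, Marino, Szabo, Tran and Yilmaz, alphabetically by surname: Amari before Eriksen before Marino before Szabo before Tran before Yilmaz.
So Yilmaz takes precedence.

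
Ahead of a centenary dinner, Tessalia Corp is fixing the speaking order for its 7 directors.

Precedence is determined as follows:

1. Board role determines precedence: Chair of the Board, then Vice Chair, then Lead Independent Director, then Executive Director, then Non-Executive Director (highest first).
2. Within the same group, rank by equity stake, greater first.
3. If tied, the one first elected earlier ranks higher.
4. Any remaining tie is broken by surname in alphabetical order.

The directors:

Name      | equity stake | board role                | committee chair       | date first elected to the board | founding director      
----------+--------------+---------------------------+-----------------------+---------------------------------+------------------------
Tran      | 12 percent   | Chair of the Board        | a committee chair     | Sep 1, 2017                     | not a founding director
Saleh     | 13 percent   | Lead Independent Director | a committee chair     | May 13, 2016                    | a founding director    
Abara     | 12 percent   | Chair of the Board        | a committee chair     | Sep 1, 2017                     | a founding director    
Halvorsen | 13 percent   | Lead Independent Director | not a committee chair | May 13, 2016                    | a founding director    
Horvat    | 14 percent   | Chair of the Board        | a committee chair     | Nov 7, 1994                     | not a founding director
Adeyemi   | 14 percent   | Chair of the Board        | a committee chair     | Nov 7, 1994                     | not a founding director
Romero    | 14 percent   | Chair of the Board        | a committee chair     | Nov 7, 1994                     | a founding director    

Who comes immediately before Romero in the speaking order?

By board role: Adeyemi, Horvat, Romero, Abara and Tran (Chair of the Board); then Halvorsen and Saleh (Lead Independent Director).
Among Adeyemi, Horvat, Romero, Abara and Tran, by equity stake (higher first): Adeyemi, Horvat and Romero (14 percent) before Abara and Tran (12 percent).
Adeyemi, Horvat and Romero all have date first elected to the board Nov 7, 1994, so the next rule applies.
Among Adeyemi, Horvat and Romero, alphabetically by surname: Adeyemi before Horvat before Romero.
Abara and Tran both have date first elected to the board Sep 1, 2017, so the next rule applies.
Among Abara and Tran, alphabetically by surname: Abara before Tran.
Halvorsen and Saleh both have equity stake 13 percent, so the next rule applies.
Halvorsen and Saleh both have date first elected to the board May 13, 2016, so the next rule applies.
Among Halvorsen and Saleh, alphabetically by surname: Halvorsen before Saleh.
Order: Adeyemi, Horvat, Romero, Abara, Tran, Halvorsen, Saleh.

Horvat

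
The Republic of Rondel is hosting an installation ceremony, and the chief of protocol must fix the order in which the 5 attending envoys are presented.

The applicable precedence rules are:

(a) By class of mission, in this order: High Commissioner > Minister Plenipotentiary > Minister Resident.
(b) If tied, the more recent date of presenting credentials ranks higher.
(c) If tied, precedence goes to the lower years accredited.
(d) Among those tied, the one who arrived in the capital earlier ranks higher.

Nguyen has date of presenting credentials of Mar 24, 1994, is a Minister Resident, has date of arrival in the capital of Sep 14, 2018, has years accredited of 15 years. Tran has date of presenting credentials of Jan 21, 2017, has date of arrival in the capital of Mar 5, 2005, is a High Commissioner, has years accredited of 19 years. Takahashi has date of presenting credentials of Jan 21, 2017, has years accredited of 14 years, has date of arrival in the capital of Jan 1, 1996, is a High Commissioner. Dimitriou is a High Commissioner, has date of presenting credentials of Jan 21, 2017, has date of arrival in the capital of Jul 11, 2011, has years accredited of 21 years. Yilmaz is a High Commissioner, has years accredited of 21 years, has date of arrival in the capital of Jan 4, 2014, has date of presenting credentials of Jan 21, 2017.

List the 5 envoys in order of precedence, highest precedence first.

Takahashi, Tran, Dimitriou, Yilmaz, Nguyen

By class of mission: Takahashi, Tran, Dimitriou and Yilmaz (High Commissioner); then Nguyen (Minister Resident).
Takahashi, Tran, Dimitriou and Yilmaz all have date of presenting credentials Jan 21, 2017, so the next rule applies.
Among Takahashi, Tran, Dimitriou and Yilmaz, by years accredited (lower first): Takahashi (14 years) before Tran (19 years) before Dimitriou and Yilmaz (21 years).
Among Dimitriou and Yilmaz, by date of arrival in the capital (earlier first): Dimitriou (Jul 11, 2011) before Yilmaz (Jan 4, 2014).
Full order: Takahashi, Tran, Dimitriou, Yilmaz, Nguyen.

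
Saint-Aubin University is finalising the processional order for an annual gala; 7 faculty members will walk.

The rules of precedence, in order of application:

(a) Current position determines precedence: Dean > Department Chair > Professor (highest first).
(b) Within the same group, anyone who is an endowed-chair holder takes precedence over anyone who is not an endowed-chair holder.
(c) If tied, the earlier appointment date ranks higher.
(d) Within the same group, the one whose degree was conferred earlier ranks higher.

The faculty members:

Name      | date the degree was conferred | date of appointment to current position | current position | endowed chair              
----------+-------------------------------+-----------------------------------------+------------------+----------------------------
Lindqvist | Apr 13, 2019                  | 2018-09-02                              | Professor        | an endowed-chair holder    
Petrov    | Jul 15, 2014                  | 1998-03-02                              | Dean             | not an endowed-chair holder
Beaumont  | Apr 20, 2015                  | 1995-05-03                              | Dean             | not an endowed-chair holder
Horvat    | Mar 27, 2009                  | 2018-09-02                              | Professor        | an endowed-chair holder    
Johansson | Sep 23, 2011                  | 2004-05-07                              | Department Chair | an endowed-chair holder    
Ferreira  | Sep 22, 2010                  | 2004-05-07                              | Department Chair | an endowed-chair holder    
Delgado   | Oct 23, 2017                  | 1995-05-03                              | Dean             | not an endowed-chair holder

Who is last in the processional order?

Lindqvist

By current position: Beaumont, Delgado and Petrov (Dean); then Ferreira and Johansson (Department Chair); then Horvat and Lindqvist (Professor).
Beaumont, Delgado and Petrov are each not an endowed-chair holder, so the next rule applies.
Among Beaumont, Delgado and Petrov, by date of appointment to current position (earlier first): Beaumont and Delgado (1995-05-03) before Petrov (1998-03-02).
Among Beaumont and Delgado, by date the degree was conferred (earlier first): Beaumont (Apr 20, 2015) before Delgado (Oct 23, 2017).
Ferreira and Johansson are each an endowed-chair holder, so the next rule applies.
Ferreira and Johansson both have date of appointment to current position 2004-05-07, so the next rule applies.
Among Ferreira and Johansson, by date the degree was conferred (earlier first): Ferreira (Sep 22, 2010) before Johansson (Sep 23, 2011).
Horvat and Lindqvist are each an endowed-chair holder, so the next rule applies.
Horvat and Lindqvist both have date of appointment to current position 2018-09-02, so the next rule applies.
Among Horvat and Lindqvist, by date the degree was conferred (earlier first): Horvat (Mar 27, 2009) before Lindqvist (Apr 13, 2019).
Order: Beaumont, Delgado, Petrov, Ferreira, Johansson, Horvat, Lindqvist.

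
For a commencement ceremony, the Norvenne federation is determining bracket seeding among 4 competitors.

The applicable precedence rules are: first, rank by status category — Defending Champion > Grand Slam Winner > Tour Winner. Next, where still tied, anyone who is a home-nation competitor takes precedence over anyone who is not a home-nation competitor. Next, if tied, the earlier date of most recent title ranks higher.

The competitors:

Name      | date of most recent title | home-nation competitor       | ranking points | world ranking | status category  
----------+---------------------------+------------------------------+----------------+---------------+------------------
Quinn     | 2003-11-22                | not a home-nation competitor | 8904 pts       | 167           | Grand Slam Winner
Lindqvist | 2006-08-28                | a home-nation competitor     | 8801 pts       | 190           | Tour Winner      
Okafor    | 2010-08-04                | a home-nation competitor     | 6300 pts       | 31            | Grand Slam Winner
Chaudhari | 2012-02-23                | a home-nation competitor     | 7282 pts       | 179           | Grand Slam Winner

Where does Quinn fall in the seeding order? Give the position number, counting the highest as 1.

By status category: Okafor, Chaudhari and Quinn (Grand Slam Winner); then Lindqvist (Tour Winner).
Among Okafor, Chaudhari and Quinn, a home-nation competitor before not a home-nation competitor: Okafor and Chaudhari (a home-nation competitor) before Quinn (not a home-nation competitor).
Among Okafor and Chaudhari, by date of most recent title (earlier first): Okafor (2010-08-04) before Chaudhari (2012-02-23).
Order: Okafor, Chaudhari, Quinn, Lindqvist. So position 3.

3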